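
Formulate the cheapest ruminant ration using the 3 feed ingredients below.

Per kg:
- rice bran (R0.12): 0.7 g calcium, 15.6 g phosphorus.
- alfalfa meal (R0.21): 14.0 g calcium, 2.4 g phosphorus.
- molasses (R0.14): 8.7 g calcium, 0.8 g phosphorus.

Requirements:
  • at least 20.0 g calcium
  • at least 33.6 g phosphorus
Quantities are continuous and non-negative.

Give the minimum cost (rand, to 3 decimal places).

This is a linear program. Let x1 = kg of rice bran, x2 = kg of alfalfa meal, x3 = kg of molasses.
min 0.12x1 + 0.21x2 + 0.14x3 s.t.:
  0.7x1 + 14x2 + 8.7x3 ≥ 20   (calcium)
  15.6x1 + 2.4x2 + 0.8x3 ≥ 33.6   (phosphorus)
  x1, x2, x3 ≥ 0.
At the optimum only rice bran, alfalfa meal are positive (molasses = 0). The calcium and phosphorus requirements are met with equality.
Optimal quantities: rice bran = 1.949 kg, alfalfa meal = 1.331 kg.
Total cost: 0.12·1.949 + 0.21·1.331 = 0.51339.

R0.513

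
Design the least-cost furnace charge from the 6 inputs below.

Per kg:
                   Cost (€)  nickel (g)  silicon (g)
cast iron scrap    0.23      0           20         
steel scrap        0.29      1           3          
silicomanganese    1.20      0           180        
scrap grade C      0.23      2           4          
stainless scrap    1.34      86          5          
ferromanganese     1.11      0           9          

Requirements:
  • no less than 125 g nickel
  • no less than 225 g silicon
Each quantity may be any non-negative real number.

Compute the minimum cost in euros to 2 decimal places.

€3.40

Treat it as an LP. Let x1 = kg of cast iron scrap, x2 = kg of steel scrap, x3 = kg of silicomanganese, x4 = kg of scrap grade C, x5 = kg of stainless scrap, x6 = kg of ferromanganese.
Minimize 0.23x1 + 0.29x2 + 1.2x3 + 0.23x4 + 1.34x5 + 1.11x6 s.t.:
  1x2 + 2x4 + 86x5 ≥ 125   (nickel)
  20x1 + 3x2 + 180x3 + 4x4 + 5x5 + 9x6 ≥ 225   (silicon)
  x1, x2, x3, x4, x5, x6 ≥ 0.
The cheapest feasible vertex uses only silicomanganese, stainless scrap; cast iron scrap, steel scrap, scrap grade C, ferromanganese are not used. The nickel and silicon requirements are met with equality.
Solving gives x3 = 1.21, x5 = 1.453.
Hence cost = 1.2·1.21 + 1.34·1.453 = €3.3990.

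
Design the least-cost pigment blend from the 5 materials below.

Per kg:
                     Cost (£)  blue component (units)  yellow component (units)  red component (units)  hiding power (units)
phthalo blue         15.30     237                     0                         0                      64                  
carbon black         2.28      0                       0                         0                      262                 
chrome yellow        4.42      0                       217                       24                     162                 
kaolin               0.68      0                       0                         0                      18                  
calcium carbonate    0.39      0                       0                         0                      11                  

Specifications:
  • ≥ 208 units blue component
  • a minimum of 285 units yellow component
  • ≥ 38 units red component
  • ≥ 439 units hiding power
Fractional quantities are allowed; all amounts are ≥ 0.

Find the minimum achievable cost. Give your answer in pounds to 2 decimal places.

£21.53

This is a linear program. Let x1 = kg of phthalo blue, x2 = kg of carbon black, x3 = kg of chrome yellow, x4 = kg of kaolin, x5 = kg of calcium carbonate.
min 15.3x1 + 2.28x2 + 4.42x3 + 0.68x4 + 0.39x5 with:
  237x1 ≥ 208   (blue component)
  217x3 ≥ 285   (yellow component)
  24x3 ≥ 38   (red component)
  64x1 + 262x2 + 162x3 + 18x4 + 11x5 ≥ 439   (hiding power)
  x1, x2, x3, x4, x5 ≥ 0.
The cheapest feasible vertex uses only phthalo blue, carbon black, chrome yellow; kaolin, calcium carbonate are not used. The blue component, red component, hiding power requirements are met with equality.
Solving gives x1 = 0.87764, x2 = 0.48218, x3 = 1.5833.
Hence cost = 15.3·0.87764 + 2.28·0.48218 + 4.42·1.5833 = £21.5254.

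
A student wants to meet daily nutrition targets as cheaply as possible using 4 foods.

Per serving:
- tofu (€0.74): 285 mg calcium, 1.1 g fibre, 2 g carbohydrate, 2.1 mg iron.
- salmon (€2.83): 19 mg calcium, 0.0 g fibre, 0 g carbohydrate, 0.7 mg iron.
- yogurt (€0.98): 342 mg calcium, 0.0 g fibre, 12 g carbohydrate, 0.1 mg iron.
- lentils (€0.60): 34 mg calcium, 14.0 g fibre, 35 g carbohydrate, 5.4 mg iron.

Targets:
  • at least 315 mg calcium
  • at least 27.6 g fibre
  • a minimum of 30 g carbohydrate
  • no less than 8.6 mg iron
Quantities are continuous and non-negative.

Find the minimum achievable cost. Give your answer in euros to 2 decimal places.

This is a linear program. Let x1 = servings of tofu, x2 = servings of salmon, x3 = servings of yogurt, x4 = servings of lentils.
min 0.74x1 + 2.83x2 + 0.98x3 + 0.6x4 with:
  285x1 + 19x2 + 342x3 + 34x4 ≥ 315   (calcium)
  1.1x1 + 14x4 ≥ 27.6   (fibre)
  2x1 + 12x3 + 35x4 ≥ 30   (carbohydrate)
  2.1x1 + 0.7x2 + 0.1x3 + 5.4x4 ≥ 8.6   (iron)
  x1, x2, x3, x4 ≥ 0.
The cheapest feasible vertex uses only tofu, lentils; salmon, yogurt are not used. There the calcium and fibre constraints are tight.
That vertex is x1 = 0.8783, x4 = 1.902.
Objective = 0.74·0.8783 + 0.6·1.902 = 1.7911.

€1.79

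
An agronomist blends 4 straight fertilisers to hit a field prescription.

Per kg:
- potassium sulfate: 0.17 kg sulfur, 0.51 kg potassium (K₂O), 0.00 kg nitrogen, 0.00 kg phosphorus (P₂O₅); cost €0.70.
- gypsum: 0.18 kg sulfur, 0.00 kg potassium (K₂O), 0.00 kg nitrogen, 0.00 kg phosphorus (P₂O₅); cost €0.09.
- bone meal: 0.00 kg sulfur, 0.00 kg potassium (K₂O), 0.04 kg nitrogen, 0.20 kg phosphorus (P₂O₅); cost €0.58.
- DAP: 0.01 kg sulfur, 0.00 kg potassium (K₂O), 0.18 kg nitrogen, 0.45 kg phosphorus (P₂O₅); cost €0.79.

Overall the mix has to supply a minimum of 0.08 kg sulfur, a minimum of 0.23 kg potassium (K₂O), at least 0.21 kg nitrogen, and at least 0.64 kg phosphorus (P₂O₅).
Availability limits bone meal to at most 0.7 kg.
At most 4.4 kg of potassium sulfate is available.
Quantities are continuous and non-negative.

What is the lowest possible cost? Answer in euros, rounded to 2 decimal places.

€1.44

This is a linear program. Let x1 = kg of potassium sulfate, x2 = kg of gypsum, x3 = kg of bone meal, x4 = kg of DAP.
Minimise 0.7x1 + 0.09x2 + 0.58x3 + 0.79x4 with:
  0.17x1 + 0.18x2 + 0.01x4 ≥ 0.08   (sulfur)
  0.51x1 ≥ 0.23   (potassium (K₂O))
  0.04x3 + 0.18x4 ≥ 0.21   (nitrogen)
  0.2x3 + 0.45x4 ≥ 0.64   (phosphorus (P₂O₅))
  x3 ≤ 0.7
  x1 ≤ 4.4
  x1, x2, x3, x4 ≥ 0.
The optimal basis is {potassium sulfate, DAP}; gypsum, bone meal drop out. Binding constraints: potassium (K₂O) and phosphorus (P₂O₅).
So potassium sulfate = 0.451 kg, DAP = 1.422 kg.
Hence cost = 0.7·0.451 + 0.79·1.422 = €1.4391.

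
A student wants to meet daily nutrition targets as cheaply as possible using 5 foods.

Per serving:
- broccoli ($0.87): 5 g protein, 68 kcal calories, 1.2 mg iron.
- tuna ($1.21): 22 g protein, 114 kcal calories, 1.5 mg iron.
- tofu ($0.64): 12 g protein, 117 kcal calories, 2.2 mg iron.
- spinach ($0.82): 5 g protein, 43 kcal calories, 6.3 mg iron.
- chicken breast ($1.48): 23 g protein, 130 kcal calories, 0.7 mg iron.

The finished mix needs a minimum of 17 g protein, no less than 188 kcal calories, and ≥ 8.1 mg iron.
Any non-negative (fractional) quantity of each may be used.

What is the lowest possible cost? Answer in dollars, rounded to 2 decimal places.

Let x1 = servings of broccoli, x2 = servings of tuna, x3 = servings of tofu, x4 = servings of spinach, x5 = servings of chicken breast.
Minimise 0.87x1 + 1.21x2 + 0.64x3 + 0.82x4 + 1.48x5 with:
  5x1 + 22x2 + 12x3 + 5x4 + 23x5 ≥ 17   (protein)
  68x1 + 114x2 + 117x3 + 43x4 + 130x5 ≥ 188   (calories)
  1.2x1 + 1.5x2 + 2.2x3 + 6.3x4 + 0.7x5 ≥ 8.1   (iron)
  x1, x2, x3, x4, x5 ≥ 0.
The minimum-cost mix takes nothing from broccoli, tuna, chicken breast — only tofu, spinach. The calories and iron requirements are met with equality.
Optimal quantities: tofu = 1.301 servings, spinach = 0.8313 servings.
Objective = 0.64·1.301 + 0.82·0.8313 = 1.5143.

$1.51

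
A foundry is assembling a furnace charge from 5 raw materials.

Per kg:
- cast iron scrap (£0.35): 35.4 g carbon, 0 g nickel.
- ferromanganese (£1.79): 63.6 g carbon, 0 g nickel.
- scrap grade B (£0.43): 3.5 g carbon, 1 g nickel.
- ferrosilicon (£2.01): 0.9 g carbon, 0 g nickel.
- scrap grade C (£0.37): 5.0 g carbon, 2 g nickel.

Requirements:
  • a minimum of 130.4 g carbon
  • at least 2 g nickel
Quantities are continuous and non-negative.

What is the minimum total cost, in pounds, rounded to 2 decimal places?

£1.61

Let x1 = kg of cast iron scrap, x2 = kg of ferromanganese, x3 = kg of scrap grade B, x4 = kg of ferrosilicon, x5 = kg of scrap grade C.
Minimize 0.35x1 + 1.79x2 + 0.43x3 + 2.01x4 + 0.37x5 s.t.:
  35.4x1 + 63.6x2 + 3.5x3 + 0.9x4 + 5x5 ≥ 130.4   (carbon)
  1x3 + 2x5 ≥ 2   (nickel)
  x1, x2, x3, x4, x5 ≥ 0.
The cheapest feasible vertex uses only cast iron scrap, scrap grade C; ferromanganese, scrap grade B, ferrosilicon are not used. Binding constraints: carbon and nickel.
So cast iron scrap = 3.542 kg, scrap grade C = 1 kg.
Hence cost = 0.35·3.542 + 0.37·1 = £1.6097.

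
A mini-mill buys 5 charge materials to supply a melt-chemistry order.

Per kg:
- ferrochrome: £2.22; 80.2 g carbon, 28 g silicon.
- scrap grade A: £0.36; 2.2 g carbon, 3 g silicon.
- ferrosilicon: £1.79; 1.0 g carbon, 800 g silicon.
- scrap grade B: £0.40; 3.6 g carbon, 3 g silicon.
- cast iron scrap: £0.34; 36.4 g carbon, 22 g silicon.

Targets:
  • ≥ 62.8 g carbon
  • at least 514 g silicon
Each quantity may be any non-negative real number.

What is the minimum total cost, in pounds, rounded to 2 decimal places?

Treat it as an LP. Let x1 = kg of ferrochrome, x2 = kg of scrap grade A, x3 = kg of ferrosilicon, x4 = kg of scrap grade B, x5 = kg of cast iron scrap.
Minimise 2.22x1 + 0.36x2 + 1.79x3 + 0.4x4 + 0.34x5 subject to:
  80.2x1 + 2.2x2 + 1x3 + 3.6x4 + 36.4x5 ≥ 62.8   (carbon)
  28x1 + 3x2 + 800x3 + 3x4 + 22x5 ≥ 514   (silicon)
  x1, x2, x3, x4, x5 ≥ 0.
At the optimum only ferrosilicon, cast iron scrap are positive (ferrochrome, scrap grade A, scrap grade B = 0). There the carbon and silicon constraints are tight.
So ferrosilicon = 0.5955 kg, cast iron scrap = 1.709 kg.
Hence cost = 1.79·0.5955 + 0.34·1.709 = £1.6470.

£1.65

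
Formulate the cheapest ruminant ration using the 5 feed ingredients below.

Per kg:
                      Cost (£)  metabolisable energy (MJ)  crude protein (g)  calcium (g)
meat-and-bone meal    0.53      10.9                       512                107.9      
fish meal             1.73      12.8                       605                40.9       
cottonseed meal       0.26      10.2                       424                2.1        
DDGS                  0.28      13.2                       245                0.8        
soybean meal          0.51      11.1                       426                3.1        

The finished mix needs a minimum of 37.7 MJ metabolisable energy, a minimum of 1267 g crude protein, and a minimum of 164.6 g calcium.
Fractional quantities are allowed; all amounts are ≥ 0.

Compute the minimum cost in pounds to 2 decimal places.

This is a linear program. Let x1 = kg of meat-and-bone meal, x2 = kg of fish meal, x3 = kg of cottonseed meal, x4 = kg of DDGS, x5 = kg of soybean meal.
Minimise 0.53x1 + 1.73x2 + 0.26x3 + 0.28x4 + 0.51x5 s.t.:
  10.9x1 + 12.8x2 + 10.2x3 + 13.2x4 + 11.1x5 ≥ 37.7   (metabolisable energy)
  512x1 + 605x2 + 424x3 + 245x4 + 426x5 ≥ 1267   (crude protein)
  107.9x1 + 40.9x2 + 2.1x3 + 0.8x4 + 3.1x5 ≥ 164.6   (calcium)
  x1, x2, x3, x4, x5 ≥ 0.
At the optimum only meat-and-bone meal, cottonseed meal, DDGS are positive (fish meal, soybean meal = 0). There the metabolisable energy, crude protein, calcium constraints are tight.
So meat-and-bone meal = 1.508 kg, cottonseed meal = 0.4276 kg, DDGS = 1.281 kg.
Hence cost = 0.53·1.508 + 0.26·0.4276 + 0.28·1.281 = £1.2691.

£1.27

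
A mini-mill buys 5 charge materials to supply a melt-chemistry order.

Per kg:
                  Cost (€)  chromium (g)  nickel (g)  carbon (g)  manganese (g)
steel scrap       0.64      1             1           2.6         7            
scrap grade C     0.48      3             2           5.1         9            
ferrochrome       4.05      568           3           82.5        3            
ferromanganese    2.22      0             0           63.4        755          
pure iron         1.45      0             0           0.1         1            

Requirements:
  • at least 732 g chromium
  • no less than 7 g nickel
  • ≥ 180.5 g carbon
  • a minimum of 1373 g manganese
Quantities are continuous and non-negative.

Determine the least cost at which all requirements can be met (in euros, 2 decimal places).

€9.93

Let x1 = kg of steel scrap, x2 = kg of scrap grade C, x3 = kg of ferrochrome, x4 = kg of ferromanganese, x5 = kg of pure iron.
Minimise 0.64x1 + 0.48x2 + 4.05x3 + 2.22x4 + 1.45x5 with:
  1x1 + 3x2 + 568x3 ≥ 732   (chromium)
  1x1 + 2x2 + 3x3 ≥ 7   (nickel)
  2.6x1 + 5.1x2 + 82.5x3 + 63.4x4 + 0.1x5 ≥ 180.5   (carbon)
  7x1 + 9x2 + 3x3 + 755x4 + 1x5 ≥ 1373   (manganese)
  x1, x2, x3, x4, x5 ≥ 0.
The cheapest feasible vertex uses only scrap grade C, ferrochrome, ferromanganese; steel scrap, pure iron are not used. There the chromium, nickel, manganese constraints are tight.
Optimal quantities: scrap grade C = 1.579 kg, ferrochrome = 1.28 kg, ferromanganese = 1.795 kg.
Hence cost = 0.48·1.579 + 4.05·1.28 + 2.22·1.795 = €9.9268.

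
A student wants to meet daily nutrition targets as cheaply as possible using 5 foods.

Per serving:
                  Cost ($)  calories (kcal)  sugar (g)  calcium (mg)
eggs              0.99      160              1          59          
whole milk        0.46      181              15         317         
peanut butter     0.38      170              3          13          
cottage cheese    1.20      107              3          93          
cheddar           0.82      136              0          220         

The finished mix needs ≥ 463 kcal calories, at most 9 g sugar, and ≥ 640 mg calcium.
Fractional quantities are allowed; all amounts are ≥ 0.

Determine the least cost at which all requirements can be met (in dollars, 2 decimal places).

$2.17

This is a linear program. Let x1 = servings of eggs, x2 = servings of whole milk, x3 = servings of peanut butter, x4 = servings of cottage cheese, x5 = servings of cheddar.
Minimize 0.99x1 + 0.46x2 + 0.38x3 + 1.2x4 + 0.82x5 s.t.:
  160x1 + 181x2 + 170x3 + 107x4 + 136x5 ≥ 463   (calories)
  1x1 + 15x2 + 3x3 + 3x4 ≤ 9   (sugar)
  59x1 + 317x2 + 13x3 + 93x4 + 220x5 ≥ 640   (calcium)
  x1, x2, x3, x4, x5 ≥ 0.
The cheapest feasible vertex uses only whole milk, peanut butter, cheddar; eggs, cottage cheese are not used. There the calories, sugar, calcium constraints are tight.
That vertex is x2 = 0.5074, x3 = 0.4628, x5 = 2.151.
Objective = 0.46·0.5074 + 0.38·0.4628 + 0.82·2.151 = 2.1731.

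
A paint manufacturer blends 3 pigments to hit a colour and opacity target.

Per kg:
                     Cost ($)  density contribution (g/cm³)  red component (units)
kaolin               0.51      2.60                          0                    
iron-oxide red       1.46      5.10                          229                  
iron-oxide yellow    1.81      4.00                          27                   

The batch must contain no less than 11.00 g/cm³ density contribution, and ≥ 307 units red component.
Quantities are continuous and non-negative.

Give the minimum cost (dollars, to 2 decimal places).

This is a linear program. Let x1 = kg of kaolin, x2 = kg of iron-oxide red, x3 = kg of iron-oxide yellow.
Minimise 0.51x1 + 1.46x2 + 1.81x3 subject to:
  2.6x1 + 5.1x2 + 4x3 ≥ 11   (density contribution)
  229x2 + 27x3 ≥ 307   (red component)
  x1, x2, x3 ≥ 0.
The minimum-cost mix takes nothing from iron-oxide yellow — only kaolin, iron-oxide red. There the density contribution and red component constraints are tight.
That vertex is x1 = 1.601, x2 = 1.341.
Objective = 0.51·1.601 + 1.46·1.341 = 2.7744.

$2.77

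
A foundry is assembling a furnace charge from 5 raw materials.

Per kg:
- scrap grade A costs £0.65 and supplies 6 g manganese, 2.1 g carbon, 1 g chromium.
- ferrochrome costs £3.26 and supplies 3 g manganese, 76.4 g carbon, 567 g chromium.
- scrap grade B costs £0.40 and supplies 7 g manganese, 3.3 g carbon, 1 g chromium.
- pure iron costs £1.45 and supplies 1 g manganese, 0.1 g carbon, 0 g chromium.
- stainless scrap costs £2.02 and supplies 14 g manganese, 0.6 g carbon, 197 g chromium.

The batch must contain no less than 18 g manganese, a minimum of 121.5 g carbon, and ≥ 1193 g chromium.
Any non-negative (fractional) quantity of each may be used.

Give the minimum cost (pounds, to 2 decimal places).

Treat it as an LP. Let x1 = kg of scrap grade A, x2 = kg of ferrochrome, x3 = kg of scrap grade B, x4 = kg of pure iron, x5 = kg of stainless scrap.
Minimise 0.65x1 + 3.26x2 + 0.4x3 + 1.45x4 + 2.02x5 with:
  6x1 + 3x2 + 7x3 + 1x4 + 14x5 ≥ 18   (manganese)
  2.1x1 + 76.4x2 + 3.3x3 + 0.1x4 + 0.6x5 ≥ 121.5   (carbon)
  1x1 + 567x2 + 1x3 + 197x5 ≥ 1193   (chromium)
  x1, x2, x3, x4, x5 ≥ 0.
The minimum-cost mix takes nothing from scrap grade A, pure iron, stainless scrap — only ferrochrome, scrap grade B. The manganese and chromium requirements are met with equality.
That vertex is x2 = 2.101, x3 = 1.671.
Cost = 3.26·2.101 + 0.4·1.671 = 7.5177.

£7.52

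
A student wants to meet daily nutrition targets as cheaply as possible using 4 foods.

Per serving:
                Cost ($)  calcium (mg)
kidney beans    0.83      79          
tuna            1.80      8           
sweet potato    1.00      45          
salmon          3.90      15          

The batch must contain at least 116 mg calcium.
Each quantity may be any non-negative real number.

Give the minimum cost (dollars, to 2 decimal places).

$1.22

Set it up as a linear program. Let x1 = servings of kidney beans, x2 = servings of tuna, x3 = servings of sweet potato, x4 = servings of salmon.
Minimise 0.83x1 + 1.8x2 + 1x3 + 3.9x4 with:
  79x1 + 8x2 + 45x3 + 15x4 ≥ 116   (calcium)
  x1, x2, x3, x4 ≥ 0.
The optimal basis is {kidney beans}; tuna, sweet potato, salmon drop out. Binding constraint: calcium.
So kidney beans = 1.468 servings.
Cost = 0.83·1.468 = 1.2184.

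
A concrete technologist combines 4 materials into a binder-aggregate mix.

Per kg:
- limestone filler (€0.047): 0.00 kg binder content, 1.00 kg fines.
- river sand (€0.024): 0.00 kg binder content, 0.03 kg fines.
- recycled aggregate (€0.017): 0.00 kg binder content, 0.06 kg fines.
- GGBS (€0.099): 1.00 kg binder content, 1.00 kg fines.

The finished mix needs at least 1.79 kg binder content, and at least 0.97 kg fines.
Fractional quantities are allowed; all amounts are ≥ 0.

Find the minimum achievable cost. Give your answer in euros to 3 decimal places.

€0.177

Let x1 = kg of limestone filler, x2 = kg of river sand, x3 = kg of recycled aggregate, x4 = kg of GGBS.
Minimize 0.047x1 + 0.024x2 + 0.017x3 + 0.099x4 s.t.:
  1x4 ≥ 1.79   (binder content)
  1x1 + 0.03x2 + 0.06x3 + 1x4 ≥ 0.97   (fines)
  x1, x2, x3, x4 ≥ 0.
The minimum-cost mix takes nothing from limestone filler, river sand, recycled aggregate — only GGBS. There the binder content constraint is tight.
So GGBS = 1.79 kg.
Objective = 0.099·1.79 = 0.17721.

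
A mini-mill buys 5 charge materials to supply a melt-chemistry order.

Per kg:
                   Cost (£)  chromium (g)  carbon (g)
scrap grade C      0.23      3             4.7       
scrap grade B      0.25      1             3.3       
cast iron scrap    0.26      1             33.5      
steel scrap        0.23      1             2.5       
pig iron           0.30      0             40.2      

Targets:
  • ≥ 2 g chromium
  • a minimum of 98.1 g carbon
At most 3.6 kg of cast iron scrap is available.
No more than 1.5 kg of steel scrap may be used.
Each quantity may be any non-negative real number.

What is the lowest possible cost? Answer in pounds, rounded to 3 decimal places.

Treat it as an LP. Let x1 = kg of scrap grade C, x2 = kg of scrap grade B, x3 = kg of cast iron scrap, x4 = kg of steel scrap, x5 = kg of pig iron.
min 0.23x1 + 0.25x2 + 0.26x3 + 0.23x4 + 0.3x5 with:
  3x1 + 1x2 + 1x3 + 1x4 ≥ 2   (chromium)
  4.7x1 + 3.3x2 + 33.5x3 + 2.5x4 + 40.2x5 ≥ 98.1   (carbon)
  x3 ≤ 3.6
  x4 ≤ 1.5
  x1, x2, x3, x4, x5 ≥ 0.
The cheapest feasible vertex uses only cast iron scrap, pig iron; scrap grade C, scrap grade B, steel scrap are not used. Binding constraints: chromium and carbon.
That vertex is x3 = 2, x5 = 0.7736.
Total cost: 0.26·2 + 0.3·0.7736 = 0.75208.

£0.752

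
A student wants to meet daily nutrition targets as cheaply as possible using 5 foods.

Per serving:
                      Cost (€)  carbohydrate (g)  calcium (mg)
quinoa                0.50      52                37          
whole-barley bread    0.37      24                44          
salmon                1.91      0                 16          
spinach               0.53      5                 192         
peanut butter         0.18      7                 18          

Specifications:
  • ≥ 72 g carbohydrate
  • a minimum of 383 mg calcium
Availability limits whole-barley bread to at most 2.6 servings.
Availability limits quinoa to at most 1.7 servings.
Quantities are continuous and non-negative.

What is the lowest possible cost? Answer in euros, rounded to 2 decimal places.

Let x1 = servings of quinoa, x2 = servings of whole-barley bread, x3 = servings of salmon, x4 = servings of spinach, x5 = servings of peanut butter.
Minimize 0.5x1 + 0.37x2 + 1.91x3 + 0.53x4 + 0.18x5 with:
  52x1 + 24x2 + 5x4 + 7x5 ≥ 72   (carbohydrate)
  37x1 + 44x2 + 16x3 + 192x4 + 18x5 ≥ 383   (calcium)
  x2 ≤ 2.6
  x1 ≤ 1.7
  x1, x2, x3, x4, x5 ≥ 0.
The optimal basis is {quinoa, spinach}; whole-barley bread, salmon, peanut butter drop out. The carbohydrate and calcium requirements are met with equality.
So quinoa = 1.215 servings, spinach = 1.761 servings.
Objective = 0.5·1.215 + 0.53·1.761 = 1.5408.

€1.54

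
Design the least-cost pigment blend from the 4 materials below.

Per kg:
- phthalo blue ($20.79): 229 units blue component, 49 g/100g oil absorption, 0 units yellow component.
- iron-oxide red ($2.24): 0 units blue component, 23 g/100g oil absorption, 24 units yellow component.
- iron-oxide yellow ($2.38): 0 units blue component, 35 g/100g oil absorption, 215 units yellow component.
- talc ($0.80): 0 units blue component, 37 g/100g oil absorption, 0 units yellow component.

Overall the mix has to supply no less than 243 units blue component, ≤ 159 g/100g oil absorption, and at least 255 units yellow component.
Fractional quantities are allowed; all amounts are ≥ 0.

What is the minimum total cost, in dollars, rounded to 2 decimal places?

$24.88

Let x1 = kg of phthalo blue, x2 = kg of iron-oxide red, x3 = kg of iron-oxide yellow, x4 = kg of talc.
Minimize 20.79x1 + 2.24x2 + 2.38x3 + 0.8x4 s.t.:
  229x1 ≥ 243   (blue component)
  49x1 + 23x2 + 35x3 + 37x4 ≤ 159   (oil absorption)
  24x2 + 215x3 ≥ 255   (yellow component)
  x1, x2, x3, x4 ≥ 0.
The cheapest feasible vertex uses only phthalo blue, iron-oxide yellow; iron-oxide red, talc are not used. The blue component and yellow component requirements are met with equality.
Solving gives x1 = 1.061, x3 = 1.186.
Hence cost = 20.79·1.061 + 2.38·1.186 = $24.8809.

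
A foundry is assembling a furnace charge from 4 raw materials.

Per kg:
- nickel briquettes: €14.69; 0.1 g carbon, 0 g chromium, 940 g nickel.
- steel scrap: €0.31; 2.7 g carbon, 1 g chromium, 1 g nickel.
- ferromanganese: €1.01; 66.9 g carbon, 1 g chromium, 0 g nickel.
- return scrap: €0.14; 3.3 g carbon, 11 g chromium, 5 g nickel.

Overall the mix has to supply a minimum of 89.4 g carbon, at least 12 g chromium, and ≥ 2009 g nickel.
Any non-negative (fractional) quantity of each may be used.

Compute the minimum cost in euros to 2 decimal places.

Treat it as an LP. Let x1 = kg of nickel briquettes, x2 = kg of steel scrap, x3 = kg of ferromanganese, x4 = kg of return scrap.
min 14.69x1 + 0.31x2 + 1.01x3 + 0.14x4 s.t.:
  0.1x1 + 2.7x2 + 66.9x3 + 3.3x4 ≥ 89.4   (carbon)
  1x2 + 1x3 + 11x4 ≥ 12   (chromium)
  940x1 + 1x2 + 5x4 ≥ 2009   (nickel)
  x1, x2, x3, x4 ≥ 0.
The optimal basis is {nickel briquettes, ferromanganese, return scrap}; steel scrap drops out. There the carbon, chromium, nickel constraints are tight.
Optimal quantities: nickel briquettes = 2.132 kg, ferromanganese = 1.285 kg, return scrap = 0.9741 kg.
Hence cost = 14.69·2.132 + 1.01·1.285 + 0.14·0.9741 = €32.7533.

€32.75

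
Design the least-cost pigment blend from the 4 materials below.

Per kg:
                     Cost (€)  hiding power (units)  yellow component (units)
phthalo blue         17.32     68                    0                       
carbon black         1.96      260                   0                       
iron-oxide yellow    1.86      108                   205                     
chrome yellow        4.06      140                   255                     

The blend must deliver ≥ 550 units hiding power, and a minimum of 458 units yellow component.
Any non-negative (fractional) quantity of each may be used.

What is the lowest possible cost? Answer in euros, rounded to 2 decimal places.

€6.48

Let x1 = kg of phthalo blue, x2 = kg of carbon black, x3 = kg of iron-oxide yellow, x4 = kg of chrome yellow.
Minimise 17.32x1 + 1.96x2 + 1.86x3 + 4.06x4 subject to:
  68x1 + 260x2 + 108x3 + 140x4 ≥ 550   (hiding power)
  205x3 + 255x4 ≥ 458   (yellow component)
  x1, x2, x3, x4 ≥ 0.
The optimal basis is {carbon black, iron-oxide yellow}; phthalo blue, chrome yellow drop out. Binding constraints: hiding power and yellow component.
So carbon black = 1.187 kg, iron-oxide yellow = 2.234 kg.
Total cost: 1.96·1.187 + 1.86·2.234 = 6.4818.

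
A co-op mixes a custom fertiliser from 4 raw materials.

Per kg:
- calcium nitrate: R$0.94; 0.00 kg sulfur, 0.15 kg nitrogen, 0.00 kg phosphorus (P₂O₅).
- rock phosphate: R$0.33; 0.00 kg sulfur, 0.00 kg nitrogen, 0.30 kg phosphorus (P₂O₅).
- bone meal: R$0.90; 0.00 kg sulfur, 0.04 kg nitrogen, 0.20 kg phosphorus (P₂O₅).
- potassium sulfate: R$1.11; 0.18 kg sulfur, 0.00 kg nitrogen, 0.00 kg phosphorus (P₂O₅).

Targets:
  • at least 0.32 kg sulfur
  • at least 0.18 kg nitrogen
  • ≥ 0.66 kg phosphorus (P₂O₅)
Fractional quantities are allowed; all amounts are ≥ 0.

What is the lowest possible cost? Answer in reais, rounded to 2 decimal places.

Let x1 = kg of calcium nitrate, x2 = kg of rock phosphate, x3 = kg of bone meal, x4 = kg of potassium sulfate.
min 0.94x1 + 0.33x2 + 0.9x3 + 1.11x4 with:
  0.18x4 ≥ 0.32   (sulfur)
  0.15x1 + 0.04x3 ≥ 0.18   (nitrogen)
  0.3x2 + 0.2x3 ≥ 0.66   (phosphorus (P₂O₅))
  x1, x2, x3, x4 ≥ 0.
At the optimum only calcium nitrate, rock phosphate, potassium sulfate are positive (bone meal = 0). The sulfur, nitrogen, phosphorus (P₂O₅) requirements are met with equality.
That vertex is x1 = 1.2, x2 = 2.2, x4 = 1.778.
Cost = 0.94·1.2 + 0.33·2.2 + 1.11·1.778 = 3.8276.

R$3.83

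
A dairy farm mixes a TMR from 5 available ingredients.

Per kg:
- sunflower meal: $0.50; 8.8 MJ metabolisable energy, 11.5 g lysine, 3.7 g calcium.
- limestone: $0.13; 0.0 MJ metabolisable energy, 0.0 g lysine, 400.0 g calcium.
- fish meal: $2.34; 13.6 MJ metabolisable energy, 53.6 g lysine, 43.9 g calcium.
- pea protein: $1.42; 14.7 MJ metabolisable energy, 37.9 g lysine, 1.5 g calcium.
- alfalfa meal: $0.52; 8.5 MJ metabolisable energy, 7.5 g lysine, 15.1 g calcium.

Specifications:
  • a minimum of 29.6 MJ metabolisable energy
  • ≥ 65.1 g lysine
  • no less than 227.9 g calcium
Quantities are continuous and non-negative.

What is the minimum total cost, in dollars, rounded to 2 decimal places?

Let x1 = kg of sunflower meal, x2 = kg of limestone, x3 = kg of fish meal, x4 = kg of pea protein, x5 = kg of alfalfa meal.
min 0.5x1 + 0.13x2 + 2.34x3 + 1.42x4 + 0.52x5 with:
  8.8x1 + 13.6x3 + 14.7x4 + 8.5x5 ≥ 29.6   (metabolisable energy)
  11.5x1 + 53.6x3 + 37.9x4 + 7.5x5 ≥ 65.1   (lysine)
  3.7x1 + 400x2 + 43.9x3 + 1.5x4 + 15.1x5 ≥ 227.9   (calcium)
  x1, x2, x3, x4, x5 ≥ 0.
The cheapest feasible vertex uses only sunflower meal, limestone, pea protein; fish meal, alfalfa meal are not used. There the metabolisable energy, lysine, calcium constraints are tight.
Solving gives x1 = 1.002, x2 = 0.5552, x4 = 1.414.
Objective = 0.5·1.002 + 0.13·0.5552 + 1.42·1.414 = 2.5811.

$2.58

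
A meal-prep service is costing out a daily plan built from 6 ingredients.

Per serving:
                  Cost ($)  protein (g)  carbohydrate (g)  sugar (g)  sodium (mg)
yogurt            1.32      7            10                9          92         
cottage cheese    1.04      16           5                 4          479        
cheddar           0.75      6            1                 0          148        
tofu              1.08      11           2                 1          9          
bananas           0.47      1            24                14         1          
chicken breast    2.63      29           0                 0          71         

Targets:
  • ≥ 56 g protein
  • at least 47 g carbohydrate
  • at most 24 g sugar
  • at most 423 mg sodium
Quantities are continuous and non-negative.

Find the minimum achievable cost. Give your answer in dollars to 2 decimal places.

$16.31

Let x1 = servings of yogurt, x2 = servings of cottage cheese, x3 = servings of cheddar, x4 = servings of tofu, x5 = servings of bananas, x6 = servings of chicken breast.
Minimize 1.32x1 + 1.04x2 + 0.75x3 + 1.08x4 + 0.47x5 + 2.63x6 s.t.:
  7x1 + 16x2 + 6x3 + 11x4 + 1x5 + 29x6 ≥ 56   (protein)
  10x1 + 5x2 + 1x3 + 2x4 + 24x5 ≥ 47   (carbohydrate)
  9x1 + 4x2 + 1x4 + 14x5 ≤ 24   (sugar)
  92x1 + 479x2 + 148x3 + 9x4 + 1x5 + 71x6 ≤ 423   (sodium)
  x1, x2, x3, x4, x5, x6 ≥ 0.
At the optimum only cheddar, tofu, bananas are positive (yogurt, cottage cheese, chicken breast = 0). Binding constraints: carbohydrate, sugar, sodium.
So cheddar = 2.0407 servings, tofu = 13.358 servings, bananas = 0.76017 servings.
Hence cost = 0.75·2.0407 + 1.08·13.358 + 0.47·0.76017 = $16.3144.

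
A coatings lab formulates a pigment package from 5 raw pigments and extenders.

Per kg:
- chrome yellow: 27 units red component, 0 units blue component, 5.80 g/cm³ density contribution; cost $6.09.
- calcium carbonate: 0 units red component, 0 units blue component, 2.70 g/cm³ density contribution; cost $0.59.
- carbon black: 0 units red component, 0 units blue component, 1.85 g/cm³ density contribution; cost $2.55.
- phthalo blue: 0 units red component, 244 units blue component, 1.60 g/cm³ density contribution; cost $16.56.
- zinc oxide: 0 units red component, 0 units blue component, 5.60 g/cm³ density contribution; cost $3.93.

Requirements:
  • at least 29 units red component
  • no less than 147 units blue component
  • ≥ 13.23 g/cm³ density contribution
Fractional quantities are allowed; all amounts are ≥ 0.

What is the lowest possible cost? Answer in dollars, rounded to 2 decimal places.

Let x1 = kg of chrome yellow, x2 = kg of calcium carbonate, x3 = kg of carbon black, x4 = kg of phthalo blue, x5 = kg of zinc oxide.
Minimise 6.09x1 + 0.59x2 + 2.55x3 + 16.56x4 + 3.93x5 s.t.:
  27x1 ≥ 29   (red component)
  244x4 ≥ 147   (blue component)
  5.8x1 + 2.7x2 + 1.85x3 + 1.6x4 + 5.6x5 ≥ 13.23   (density contribution)
  x1, x2, x3, x4, x5 ≥ 0.
The cheapest feasible vertex uses only chrome yellow, calcium carbonate, phthalo blue; carbon black, zinc oxide are not used. Binding constraints: red component, blue component, density contribution.
So chrome yellow = 1.074 kg, calcium carbonate = 2.236 kg, phthalo blue = 0.6025 kg.
Total cost: 6.09·1.074 + 0.59·2.236 + 16.56·0.6025 = 17.8373.

$17.84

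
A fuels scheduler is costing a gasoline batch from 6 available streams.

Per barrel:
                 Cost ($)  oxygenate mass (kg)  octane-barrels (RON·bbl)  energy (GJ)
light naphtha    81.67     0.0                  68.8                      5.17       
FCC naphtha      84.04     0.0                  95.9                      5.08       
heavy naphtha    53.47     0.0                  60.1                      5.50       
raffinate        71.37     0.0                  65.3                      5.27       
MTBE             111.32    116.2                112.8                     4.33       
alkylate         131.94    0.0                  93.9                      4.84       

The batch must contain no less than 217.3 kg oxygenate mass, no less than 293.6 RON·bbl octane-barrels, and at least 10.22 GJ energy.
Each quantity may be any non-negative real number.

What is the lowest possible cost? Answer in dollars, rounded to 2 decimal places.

Let x1 = barrels of light naphtha, x2 = barrels of FCC naphtha, x3 = barrels of heavy naphtha, x4 = barrels of raffinate, x5 = barrels of MTBE, x6 = barrels of alkylate.
Minimise 81.67x1 + 84.04x2 + 53.47x3 + 71.37x4 + 111.32x5 + 131.94x6 s.t.:
  116.2x5 ≥ 217.3   (oxygenate mass)
  68.8x1 + 95.9x2 + 60.1x3 + 65.3x4 + 112.8x5 + 93.9x6 ≥ 293.6   (octane-barrels)
  5.17x1 + 5.08x2 + 5.5x3 + 5.27x4 + 4.33x5 + 4.84x6 ≥ 10.22   (energy)
  x1, x2, x3, x4, x5, x6 ≥ 0.
The optimal basis is {FCC naphtha, MTBE}; light naphtha, heavy naphtha, raffinate, alkylate drop out. Binding constraints: oxygenate mass and octane-barrels.
Optimal quantities: FCC naphtha = 0.86192 barrels, MTBE = 1.87005 barrels.
Hence cost = 84.04·0.86192 + 111.32·1.87005 = $280.6097.

$280.61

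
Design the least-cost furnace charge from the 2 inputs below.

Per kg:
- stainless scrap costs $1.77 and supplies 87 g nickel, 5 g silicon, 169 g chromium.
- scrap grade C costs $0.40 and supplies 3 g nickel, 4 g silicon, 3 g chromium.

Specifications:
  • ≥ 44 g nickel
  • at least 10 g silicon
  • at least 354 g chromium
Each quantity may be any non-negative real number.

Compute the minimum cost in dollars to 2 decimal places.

Let x1 = kg of stainless scrap, x2 = kg of scrap grade C.
Minimize 1.77x1 + 0.4x2 with:
  87x1 + 3x2 ≥ 44   (nickel)
  5x1 + 4x2 ≥ 10   (silicon)
  169x1 + 3x2 ≥ 354   (chromium)
  x1, x2 ≥ 0.
The minimum-cost mix takes nothing from scrap grade C — only stainless scrap. The chromium requirement is met with equality.
Optimal quantities: stainless scrap = 2.095 kg.
Objective = 1.77·2.095 = 3.7082.

$3.71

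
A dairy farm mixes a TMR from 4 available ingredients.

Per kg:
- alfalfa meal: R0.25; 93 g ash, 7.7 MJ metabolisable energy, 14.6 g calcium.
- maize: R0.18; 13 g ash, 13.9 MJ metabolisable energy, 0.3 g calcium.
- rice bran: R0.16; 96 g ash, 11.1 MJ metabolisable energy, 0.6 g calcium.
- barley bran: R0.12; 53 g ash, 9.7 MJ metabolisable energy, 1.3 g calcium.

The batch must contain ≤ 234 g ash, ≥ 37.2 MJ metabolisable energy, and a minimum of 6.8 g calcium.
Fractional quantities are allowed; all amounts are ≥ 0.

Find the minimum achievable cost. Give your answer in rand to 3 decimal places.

R0.481

Set it up as a linear program. Let x1 = kg of alfalfa meal, x2 = kg of maize, x3 = kg of rice bran, x4 = kg of barley bran.
Minimize 0.25x1 + 0.18x2 + 0.16x3 + 0.12x4 subject to:
  93x1 + 13x2 + 96x3 + 53x4 ≤ 234   (ash)
  7.7x1 + 13.9x2 + 11.1x3 + 9.7x4 ≥ 37.2   (metabolisable energy)
  14.6x1 + 0.3x2 + 0.6x3 + 1.3x4 ≥ 6.8   (calcium)
  x1, x2, x3, x4 ≥ 0.
At the optimum only alfalfa meal, barley bran are positive (maize, rice bran = 0). There the metabolisable energy and calcium constraints are tight.
So alfalfa meal = 0.1337 kg, barley bran = 3.729 kg.
Total cost: 0.25·0.1337 + 0.12·3.729 = 0.48091.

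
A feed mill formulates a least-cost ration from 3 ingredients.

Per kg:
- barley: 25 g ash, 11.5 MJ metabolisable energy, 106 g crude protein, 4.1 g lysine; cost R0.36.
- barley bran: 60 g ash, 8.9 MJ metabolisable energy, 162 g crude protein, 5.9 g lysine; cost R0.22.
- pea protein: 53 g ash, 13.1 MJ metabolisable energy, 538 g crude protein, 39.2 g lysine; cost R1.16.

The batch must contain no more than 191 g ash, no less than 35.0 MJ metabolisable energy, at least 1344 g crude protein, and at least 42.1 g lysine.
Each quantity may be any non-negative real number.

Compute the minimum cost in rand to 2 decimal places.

R2.73

This is a linear program. Let x1 = kg of barley, x2 = kg of barley bran, x3 = kg of pea protein.
Minimize 0.36x1 + 0.22x2 + 1.16x3 with:
  25x1 + 60x2 + 53x3 ≤ 191   (ash)
  11.5x1 + 8.9x2 + 13.1x3 ≥ 35   (metabolisable energy)
  106x1 + 162x2 + 538x3 ≥ 1344   (crude protein)
  4.1x1 + 5.9x2 + 39.2x3 ≥ 42.1   (lysine)
  x1, x2, x3 ≥ 0.
The optimal basis is {barley bran, pea protein}; barley drops out. There the ash and crude protein constraints are tight.
So barley bran = 1.331 kg, pea protein = 2.097 kg.
Cost = 0.22·1.331 + 1.16·2.097 = 2.7253.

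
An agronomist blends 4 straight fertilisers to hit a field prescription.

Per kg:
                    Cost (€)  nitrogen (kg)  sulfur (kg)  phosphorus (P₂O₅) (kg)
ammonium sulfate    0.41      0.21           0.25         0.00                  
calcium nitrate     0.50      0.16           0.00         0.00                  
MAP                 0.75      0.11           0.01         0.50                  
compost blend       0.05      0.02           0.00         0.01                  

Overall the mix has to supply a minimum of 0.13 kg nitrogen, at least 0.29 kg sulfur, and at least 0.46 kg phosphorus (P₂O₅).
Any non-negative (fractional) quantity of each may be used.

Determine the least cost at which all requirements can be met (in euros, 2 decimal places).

€1.15

This is a linear program. Let x1 = kg of ammonium sulfate, x2 = kg of calcium nitrate, x3 = kg of MAP, x4 = kg of compost blend.
Minimize 0.41x1 + 0.5x2 + 0.75x3 + 0.05x4 subject to:
  0.21x1 + 0.16x2 + 0.11x3 + 0.02x4 ≥ 0.13   (nitrogen)
  0.25x1 + 0.01x3 ≥ 0.29   (sulfur)
  0.5x3 + 0.01x4 ≥ 0.46   (phosphorus (P₂O₅))
  x1, x2, x3, x4 ≥ 0.
At the optimum only ammonium sulfate, MAP are positive (calcium nitrate, compost blend = 0). There the sulfur and phosphorus (P₂O₅) constraints are tight.
Solving gives x1 = 1.123, x3 = 0.92.
Objective = 0.41·1.123 + 0.75·0.92 = 1.1504.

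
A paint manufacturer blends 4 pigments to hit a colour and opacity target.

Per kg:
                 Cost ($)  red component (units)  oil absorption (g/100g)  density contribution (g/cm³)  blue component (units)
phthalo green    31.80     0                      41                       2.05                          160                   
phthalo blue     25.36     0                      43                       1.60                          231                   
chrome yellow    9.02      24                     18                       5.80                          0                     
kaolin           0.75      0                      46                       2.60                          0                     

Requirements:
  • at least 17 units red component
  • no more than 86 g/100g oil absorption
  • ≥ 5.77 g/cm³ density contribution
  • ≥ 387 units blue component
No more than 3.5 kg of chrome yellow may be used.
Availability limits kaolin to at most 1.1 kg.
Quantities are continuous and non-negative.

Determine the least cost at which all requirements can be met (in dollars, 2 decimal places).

$48.88

Treat it as an LP. Let x1 = kg of phthalo green, x2 = kg of phthalo blue, x3 = kg of chrome yellow, x4 = kg of kaolin.
min 31.8x1 + 25.36x2 + 9.02x3 + 0.75x4 s.t.:
  24x3 ≥ 17   (red component)
  41x1 + 43x2 + 18x3 + 46x4 ≤ 86   (oil absorption)
  2.05x1 + 1.6x2 + 5.8x3 + 2.6x4 ≥ 5.77   (density contribution)
  160x1 + 231x2 ≥ 387   (blue component)
  x3 ≤ 3.5
  x4 ≤ 1.1
  x1, x2, x3, x4 ≥ 0.
The cheapest feasible vertex uses only phthalo blue, chrome yellow; phthalo green, kaolin are not used. Binding constraints: red component and blue component.
Optimal quantities: phthalo blue = 1.67532 kg, chrome yellow = 0.708333 kg.
Total cost: 25.36·1.67532 + 9.02·0.708333 = 48.8753.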